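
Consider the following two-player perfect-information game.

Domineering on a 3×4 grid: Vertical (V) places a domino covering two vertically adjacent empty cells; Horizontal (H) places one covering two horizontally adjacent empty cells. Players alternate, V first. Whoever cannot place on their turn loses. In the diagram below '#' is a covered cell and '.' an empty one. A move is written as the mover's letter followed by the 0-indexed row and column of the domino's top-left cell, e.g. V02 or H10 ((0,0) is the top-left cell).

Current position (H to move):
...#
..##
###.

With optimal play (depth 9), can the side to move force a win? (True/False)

[...#/..##/###.] H move#1: H00:+1/##.#/..##/###.*, H01:-1/.###/..##/###., H10:+1/...#/####/###.
[##.#/..##/###.] end (terminal -1, V#2); searched ...#/..##/###. to 9

H winning at [...#/..##/###.]: True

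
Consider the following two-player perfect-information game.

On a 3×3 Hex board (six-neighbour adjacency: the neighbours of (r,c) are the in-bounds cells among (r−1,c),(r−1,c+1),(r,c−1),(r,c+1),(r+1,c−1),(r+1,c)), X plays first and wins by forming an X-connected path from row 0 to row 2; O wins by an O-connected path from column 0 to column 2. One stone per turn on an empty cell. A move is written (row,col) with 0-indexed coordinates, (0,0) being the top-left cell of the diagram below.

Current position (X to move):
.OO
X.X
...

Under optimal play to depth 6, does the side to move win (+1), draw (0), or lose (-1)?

value(.OO/X.X/..., X) = +1

ply 1, X at .OO/X.X/... | (0,0)=+1→XOO/X.X/...*; (1,1)=-1→.OO/XXX/...; (2,0)=-1→.OO/X.X/X..; (2,1)=-1→.OO/X.X/.X.; (2,2)=-1→.OO/X.X/..X
ply 2, O at XOO/X.X/... | (1,1)=-1→XOO/XOX/...*; (2,0)=-1→XOO/X.X/O..; (2,1)=-1→XOO/X.X/.O.; (2,2)=-1→XOO/X.X/..O
ply 3, X at XOO/XOX/... | (2,0)=+1→XOO/XOX/X..*; (2,1)=-1→XOO/XOX/.X.; (2,2)=-1→XOO/XOX/..X
ply 4: XOO/XOX/X.. is terminal -1 (O); from .OO/X.X/... depth 6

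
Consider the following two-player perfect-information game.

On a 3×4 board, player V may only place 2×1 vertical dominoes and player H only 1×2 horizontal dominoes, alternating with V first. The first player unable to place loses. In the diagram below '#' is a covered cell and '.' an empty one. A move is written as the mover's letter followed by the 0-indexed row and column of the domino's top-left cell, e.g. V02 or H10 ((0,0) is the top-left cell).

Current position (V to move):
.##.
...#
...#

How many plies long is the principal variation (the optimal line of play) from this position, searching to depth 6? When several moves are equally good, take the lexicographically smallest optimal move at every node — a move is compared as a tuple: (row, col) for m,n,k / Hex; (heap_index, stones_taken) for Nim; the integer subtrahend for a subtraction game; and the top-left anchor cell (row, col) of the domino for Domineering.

PV length from [.##./...#/...#]: 1 ply

[.##./...#/...#] V move#1: V00:-1/###./#..#/...#, V10:-1/.##./#..#/#..#, V11:+1/.##./.#.#/.#.#*, V12:-1/.##./..##/..##
[.##./.#.#/.#.#] end (terminal -1, H#2); searched .##./...#/...# to 6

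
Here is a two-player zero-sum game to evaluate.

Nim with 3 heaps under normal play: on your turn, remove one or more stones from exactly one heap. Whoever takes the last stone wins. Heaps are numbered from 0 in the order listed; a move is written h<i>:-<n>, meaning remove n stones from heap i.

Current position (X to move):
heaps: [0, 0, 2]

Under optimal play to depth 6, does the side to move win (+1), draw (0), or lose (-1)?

[(0,0,2)] X move#1: h2:-1:-1/(0,0,1), h2:-2:+1/(0,0,0)*
[(0,0,0)] end (terminal -1, O#2); searched (0,0,2) to 6

value((0,0,2), X) = +1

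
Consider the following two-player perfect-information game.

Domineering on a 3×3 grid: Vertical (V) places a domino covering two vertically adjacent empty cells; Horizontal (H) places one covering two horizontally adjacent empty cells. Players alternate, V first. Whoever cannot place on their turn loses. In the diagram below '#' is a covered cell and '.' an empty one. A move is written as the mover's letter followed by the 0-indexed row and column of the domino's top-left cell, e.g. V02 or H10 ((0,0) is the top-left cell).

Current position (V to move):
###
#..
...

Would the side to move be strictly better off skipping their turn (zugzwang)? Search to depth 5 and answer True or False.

zugzwang(###/#../..., V) = False

ply 1, V at ###/#../... | V11=+1→###/##./.#.*; V12=-1→###/#.#/..#
ply 2: ###/##./.#. is terminal -1 (H); from ###/#../... depth 5
if V skipped the turn, H would face:
~ ply 1, H at ###/#../... | H11=+1→###/###/...*; H20=-1→###/#../##.; H21=+1→###/#../.##
~ ply 2: ###/###/... is terminal -1 (V); from ###/#../... depth 5
compare (V): move=+1 vs pass=-1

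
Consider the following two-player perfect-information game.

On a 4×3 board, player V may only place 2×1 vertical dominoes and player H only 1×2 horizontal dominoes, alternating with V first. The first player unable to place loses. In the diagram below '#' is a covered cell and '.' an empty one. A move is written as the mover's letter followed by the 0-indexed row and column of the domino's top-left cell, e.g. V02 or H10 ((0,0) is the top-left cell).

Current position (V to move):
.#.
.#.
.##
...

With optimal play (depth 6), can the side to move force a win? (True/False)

V winning at [.#./.#./.##/...]: True

ply 1, V at .#./.#./.##/... | V00=+1→##./##./.##/...*; V02=+1→.##/.##/.##/...; V10=+1→.#./##./###/...; V20=+1→.#./.#./###/#..
ply 2, H at ##./##./.##/... | H30=-1→##./##./.##/##.*; H31=-1→##./##./.##/.##
ply 3, V at ##./##./.##/##. | V02=+1→###/###/.##/##.*
ply 4: ###/###/.##/##. is terminal -1 (H); from .#./.#./.##/... depth 6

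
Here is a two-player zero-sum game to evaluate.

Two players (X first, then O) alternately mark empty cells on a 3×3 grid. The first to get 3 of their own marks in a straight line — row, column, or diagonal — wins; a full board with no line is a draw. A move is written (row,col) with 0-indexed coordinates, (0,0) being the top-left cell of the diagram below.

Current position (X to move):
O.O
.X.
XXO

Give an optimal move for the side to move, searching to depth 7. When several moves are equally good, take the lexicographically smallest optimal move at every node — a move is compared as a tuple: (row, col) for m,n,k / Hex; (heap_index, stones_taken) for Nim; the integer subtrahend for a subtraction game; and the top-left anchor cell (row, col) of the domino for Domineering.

X's best at [O.O/.X./XXO]: (0,1)

p1 X@[O.O/.X./XXO]: (0,1)[OXO/.X./XXO]+1* (1,0)[O.O/XX./XXO]-1 (1,2)[O.O/.XX/XXO]-1
p2 O@[OXO/.X./XXO] terminal -1; root [O.O/.X./XXO] d7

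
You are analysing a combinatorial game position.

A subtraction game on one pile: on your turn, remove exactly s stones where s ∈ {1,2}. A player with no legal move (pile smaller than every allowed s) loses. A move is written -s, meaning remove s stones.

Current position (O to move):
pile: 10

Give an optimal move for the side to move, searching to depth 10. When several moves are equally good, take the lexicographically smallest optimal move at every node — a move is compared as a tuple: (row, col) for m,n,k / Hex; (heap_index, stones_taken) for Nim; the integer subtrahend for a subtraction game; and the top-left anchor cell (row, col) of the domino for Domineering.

O's best at [10]: -1

[10] O move#1: -1:+1/9*, -2:-1/8
[9] X move#2: -1:-1/8*, -2:-1/7
[8] O move#3: -1:-1/7, -2:+1/6*
[6] X move#4: -1:-1/5*, -2:-1/4
[5] O move#5: -1:-1/4, -2:+1/3*
[3] X move#6: -1:-1/2*, -2:-1/1
[2] O move#7: -1:-1/1, -2:+1/0*
[0] end (terminal -1, X#8); searched 10 to 10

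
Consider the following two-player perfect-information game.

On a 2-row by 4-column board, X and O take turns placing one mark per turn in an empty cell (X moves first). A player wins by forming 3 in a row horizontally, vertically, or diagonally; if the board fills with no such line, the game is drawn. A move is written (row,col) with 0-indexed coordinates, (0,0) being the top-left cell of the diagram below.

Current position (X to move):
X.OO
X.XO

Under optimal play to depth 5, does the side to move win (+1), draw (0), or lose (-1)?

p1 X@[X.OO/X.XO]: (0,1)[XXOO/X.XO]+0 (1,1)[X.OO/XXXO]+1*
p2 O@[X.OO/XXXO] terminal -1; root [X.OO/X.XO] d5

value(X.OO/X.XO, X) = +1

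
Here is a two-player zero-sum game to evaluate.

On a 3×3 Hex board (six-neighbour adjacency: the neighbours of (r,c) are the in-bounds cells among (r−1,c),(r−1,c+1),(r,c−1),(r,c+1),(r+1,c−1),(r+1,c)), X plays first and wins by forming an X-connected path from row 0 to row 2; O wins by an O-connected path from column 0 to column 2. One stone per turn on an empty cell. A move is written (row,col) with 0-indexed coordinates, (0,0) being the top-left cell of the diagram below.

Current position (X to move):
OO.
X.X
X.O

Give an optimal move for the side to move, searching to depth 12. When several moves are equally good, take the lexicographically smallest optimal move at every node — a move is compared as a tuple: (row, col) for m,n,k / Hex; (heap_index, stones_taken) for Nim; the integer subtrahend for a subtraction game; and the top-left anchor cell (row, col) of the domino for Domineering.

X's best at [OO./X.X/X.O]: (0,2)

ply 1, X at OO./X.X/X.O | (0,2)=+1→OOX/X.X/X.O*; (1,1)=-1→OO./XXX/X.O; (2,1)=-1→OO./X.X/XXO
ply 2, O at OOX/X.X/X.O | (1,1)=-1→OOX/XOX/X.O*; (2,1)=-1→OOX/X.X/XOO
ply 3, X at OOX/XOX/X.O | (2,1)=+1→OOX/XOX/XXO*
ply 4: OOX/XOX/XXO is terminal -1 (O); from OO./X.X/X.O depth 12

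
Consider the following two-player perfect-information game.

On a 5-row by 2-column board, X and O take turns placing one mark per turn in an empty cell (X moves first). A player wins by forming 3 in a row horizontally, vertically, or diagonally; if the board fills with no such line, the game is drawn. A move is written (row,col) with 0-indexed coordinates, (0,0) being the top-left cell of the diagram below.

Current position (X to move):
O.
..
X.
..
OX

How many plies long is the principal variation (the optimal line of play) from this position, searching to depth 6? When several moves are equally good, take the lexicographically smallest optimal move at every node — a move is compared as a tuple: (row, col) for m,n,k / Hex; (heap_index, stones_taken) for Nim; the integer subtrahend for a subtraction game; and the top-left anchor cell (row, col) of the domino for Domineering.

ply 1, X at O./../X./../OX | (0,1)=+0→OX/../X./../OX*; (1,0)=+0→O./X./X./../OX; (1,1)=+0→O./.X/X./../OX; (2,1)=+0→O./../XX/../OX; (3,0)=+0→O./../X./X./OX; (3,1)=+0→O./../X./.X/OX
ply 2, O at OX/../X./../OX | (1,0)=-1→OX/O./X./../OX; (1,1)=+0→OX/.O/X./../OX*; (2,1)=+0→OX/../XO/../OX; (3,0)=-1→OX/../X./O./OX; (3,1)=+0→OX/../X./.O/OX
ply 3, X at OX/.O/X./../OX | (1,0)=+0→OX/XO/X./../OX*; (2,1)=+0→OX/.O/XX/../OX; (3,0)=+0→OX/.O/X./X./OX; (3,1)=+0→OX/.O/X./.X/OX
ply 4, O at OX/XO/X./../OX | (2,1)=-1→OX/XO/XO/../OX; (3,0)=+0→OX/XO/X./O./OX*; (3,1)=-1→OX/XO/X./.O/OX
ply 5, X at OX/XO/X./O./OX | (2,1)=+0→OX/XO/XX/O./OX*; (3,1)=+0→OX/XO/X./OX/OX
ply 6, O at OX/XO/XX/O./OX | (3,1)=+0→OX/XO/XX/OO/OX*
ply 7: OX/XO/XX/OO/OX is terminal +0 (X); from O./../X./../OX depth 6

PV length from [O./../X./../OX]: 6 plies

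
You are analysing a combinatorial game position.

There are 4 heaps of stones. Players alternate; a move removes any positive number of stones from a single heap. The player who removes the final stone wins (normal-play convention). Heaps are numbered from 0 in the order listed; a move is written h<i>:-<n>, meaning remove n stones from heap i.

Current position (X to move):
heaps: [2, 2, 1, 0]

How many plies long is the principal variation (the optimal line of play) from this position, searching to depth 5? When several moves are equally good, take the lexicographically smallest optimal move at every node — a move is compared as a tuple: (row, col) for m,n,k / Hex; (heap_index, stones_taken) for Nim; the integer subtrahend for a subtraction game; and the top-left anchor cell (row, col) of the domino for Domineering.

PV length from [(2,2,1,0)]: 5 plies

[(2,2,1,0)] X move#1: h0:-1:-1/(1,2,1,0), h0:-2:-1/(0,2,1,0), h1:-1:-1/(2,1,1,0), h1:-2:-1/(2,0,1,0), h2:-1:+1/(2,2,0,0)*
[(2,2,0,0)] O move#2: h0:-1:-1/(1,2,0,0)*, h0:-2:-1/(0,2,0,0), h1:-1:-1/(2,1,0,0), h1:-2:-1/(2,0,0,0)
[(1,2,0,0)] X move#3: h0:-1:-1/(0,2,0,0), h1:-1:+1/(1,1,0,0)*, h1:-2:-1/(1,0,0,0)
[(1,1,0,0)] O move#4: h0:-1:-1/(0,1,0,0)*, h1:-1:-1/(1,0,0,0)
[(0,1,0,0)] X move#5: h1:-1:+1/(0,0,0,0)*
[(0,0,0,0)] end (terminal -1, O#6); searched (2,2,1,0) to 5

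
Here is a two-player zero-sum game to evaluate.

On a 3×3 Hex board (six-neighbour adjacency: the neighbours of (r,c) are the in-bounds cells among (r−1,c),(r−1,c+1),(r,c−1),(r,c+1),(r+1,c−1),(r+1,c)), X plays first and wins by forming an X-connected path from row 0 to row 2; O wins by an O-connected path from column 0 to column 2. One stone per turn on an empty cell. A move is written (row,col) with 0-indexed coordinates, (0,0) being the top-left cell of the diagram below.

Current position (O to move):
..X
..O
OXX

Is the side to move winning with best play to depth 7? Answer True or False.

[..X/..O/OXX] O move#1: (0,0):-1/O.X/..O/OXX, (0,1):-1/.OX/..O/OXX, (1,0):-1/..X/O.O/OXX, (1,1):+1/..X/.OO/OXX*
[..X/.OO/OXX] end (terminal -1, X#2); searched ..X/..O/OXX to 7

O winning at [..X/..O/OXX]: True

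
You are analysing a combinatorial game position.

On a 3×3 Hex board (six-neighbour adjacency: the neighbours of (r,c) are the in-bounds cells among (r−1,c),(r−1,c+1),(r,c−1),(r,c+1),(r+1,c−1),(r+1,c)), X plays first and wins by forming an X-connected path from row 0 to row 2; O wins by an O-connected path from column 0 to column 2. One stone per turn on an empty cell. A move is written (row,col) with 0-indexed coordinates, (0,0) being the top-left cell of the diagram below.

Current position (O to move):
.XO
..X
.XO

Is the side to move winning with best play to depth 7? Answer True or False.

ply 1, O at .XO/..X/.XO | (0,0)=-1→OXO/..X/.XO; (1,0)=-1→.XO/O.X/.XO; (1,1)=+1→.XO/.OX/.XO*; (2,0)=-1→.XO/..X/OXO
ply 2, X at .XO/.OX/.XO | (0,0)=-1→XXO/.OX/.XO*; (1,0)=-1→.XO/XOX/.XO; (2,0)=-1→.XO/.OX/XXO
ply 3, O at XXO/.OX/.XO | (1,0)=+1→XXO/OOX/.XO*; (2,0)=+1→XXO/.OX/OXO
ply 4: XXO/OOX/.XO is terminal -1 (X); from .XO/..X/.XO depth 7

O winning at [.XO/..X/.XO]: True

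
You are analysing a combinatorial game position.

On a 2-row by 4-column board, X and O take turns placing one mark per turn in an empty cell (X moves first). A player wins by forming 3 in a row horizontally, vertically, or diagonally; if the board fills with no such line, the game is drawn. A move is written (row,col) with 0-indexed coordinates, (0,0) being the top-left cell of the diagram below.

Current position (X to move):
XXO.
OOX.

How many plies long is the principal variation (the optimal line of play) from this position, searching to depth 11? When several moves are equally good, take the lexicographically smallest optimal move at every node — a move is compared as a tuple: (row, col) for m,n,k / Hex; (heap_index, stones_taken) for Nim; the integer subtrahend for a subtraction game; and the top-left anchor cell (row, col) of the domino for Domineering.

ply 1, X at XXO./OOX. | (0,3)=+0→XXOX/OOX.*; (1,3)=+0→XXO./OOXX
ply 2, O at XXOX/OOX. | (1,3)=+0→XXOX/OOXO*
ply 3: XXOX/OOXO is terminal +0 (X); from XXO./OOX. depth 11

PV length from [XXO./OOX.]: 2 plies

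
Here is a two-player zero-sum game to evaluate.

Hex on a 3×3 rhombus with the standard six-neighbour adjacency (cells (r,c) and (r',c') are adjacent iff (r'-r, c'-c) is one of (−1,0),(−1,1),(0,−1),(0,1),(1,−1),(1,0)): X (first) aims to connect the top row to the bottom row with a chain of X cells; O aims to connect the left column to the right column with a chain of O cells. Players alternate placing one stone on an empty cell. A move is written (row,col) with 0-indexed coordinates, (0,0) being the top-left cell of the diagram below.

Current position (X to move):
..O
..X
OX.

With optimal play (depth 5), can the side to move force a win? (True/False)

p1 X@[..O/..X/OX.]: (0,0)[X.O/..X/OX.]-1* (0,1)[.XO/..X/OX.]-1 (1,0)[..O/X.X/OX.]-1 (1,1)[..O/.XX/OX.]-1 (2,2)[..O/..X/OXX]-1
p2 O@[X.O/..X/OX.]: (0,1)[XOO/..X/OX.]+1* (1,0)[X.O/O.X/OX.]+1 (1,1)[X.O/.OX/OX.]+1 (2,2)[X.O/..X/OXO]-1
p3 X@[XOO/..X/OX.]: (1,0)[XOO/X.X/OX.]-1* (1,1)[XOO/.XX/OX.]-1 (2,2)[XOO/..X/OXX]-1
p4 O@[XOO/X.X/OX.]: (1,1)[XOO/XOX/OX.]+1* (2,2)[XOO/X.X/OXO]-1
p5 X@[XOO/XOX/OX.] terminal -1; root [..O/..X/OX.] d5

X winning at [..O/..X/OX.]: False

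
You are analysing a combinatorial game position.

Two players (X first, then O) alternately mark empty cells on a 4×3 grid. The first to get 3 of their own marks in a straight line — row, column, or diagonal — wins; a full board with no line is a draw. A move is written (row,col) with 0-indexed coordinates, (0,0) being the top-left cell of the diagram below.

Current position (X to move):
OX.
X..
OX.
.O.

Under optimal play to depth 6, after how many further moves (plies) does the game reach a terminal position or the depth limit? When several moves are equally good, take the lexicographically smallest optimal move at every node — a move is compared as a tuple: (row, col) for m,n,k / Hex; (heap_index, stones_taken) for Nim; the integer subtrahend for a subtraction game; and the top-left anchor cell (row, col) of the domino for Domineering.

PV length from [OX./X../OX./.O.]: 5 plies

ply 1, X at OX./X../OX./.O. | (0,2)=+1→OXX/X../OX./.O.*; (1,1)=+1→OX./XX./OX./.O.; (1,2)=+1→OX./X.X/OX./.O.; (2,2)=+1→OX./X../OXX/.O.; (3,0)=+1→OX./X../OX./XO.; (3,2)=+1→OX./X../OX./.OX
ply 2, O at OXX/X../OX./.O. | (1,1)=-1→OXX/XO./OX./.O.*; (1,2)=-1→OXX/X.O/OX./.O.; (2,2)=-1→OXX/X../OXO/.O.; (3,0)=-1→OXX/X../OX./OO.; (3,2)=-1→OXX/X../OX./.OO
ply 3, X at OXX/XO./OX./.O. | (1,2)=-1→OXX/XOX/OX./.O.; (2,2)=+1→OXX/XO./OXX/.O.*; (3,0)=-1→OXX/XO./OX./XO.; (3,2)=+1→OXX/XO./OX./.OX
ply 4, O at OXX/XO./OXX/.O. | (1,2)=-1→OXX/XOO/OXX/.O.*; (3,0)=-1→OXX/XO./OXX/OO.; (3,2)=-1→OXX/XO./OXX/.OO
ply 5, X at OXX/XOO/OXX/.O. | (3,0)=+0→OXX/XOO/OXX/XO.; (3,2)=+1→OXX/XOO/OXX/.OX*
ply 6: OXX/XOO/OXX/.OX is terminal -1 (O); from OX./X../OX./.O. depth 6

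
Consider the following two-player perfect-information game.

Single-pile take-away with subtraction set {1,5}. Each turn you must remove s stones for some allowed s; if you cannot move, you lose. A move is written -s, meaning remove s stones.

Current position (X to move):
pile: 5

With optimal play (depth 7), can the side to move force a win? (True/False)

p1 X@[5]: -1[4]+1* -5[0]+1
p2 O@[4]: -1[3]-1*
p3 X@[3]: -1[2]+1*
p4 O@[2]: -1[1]-1*
p5 X@[1]: -1[0]+1*
p6 O@[0] terminal -1; root [5] d7

X winning at [5]: True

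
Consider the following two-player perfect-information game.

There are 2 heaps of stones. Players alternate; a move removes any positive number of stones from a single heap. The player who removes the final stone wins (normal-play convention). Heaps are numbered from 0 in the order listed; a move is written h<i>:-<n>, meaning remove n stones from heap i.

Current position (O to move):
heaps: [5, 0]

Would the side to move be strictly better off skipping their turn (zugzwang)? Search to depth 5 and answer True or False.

zugzwang((5,0), O) = False

[(5,0)] O move#1: h0:-1:-1/(4,0), h0:-2:-1/(3,0), h0:-3:-1/(2,0), h0:-4:-1/(1,0), h0:-5:+1/(0,0)*
[(0,0)] end (terminal -1, X#2); searched (5,0) to 5
pass branch (X moves first from the same position):
  | [(5,0)] X move#1: h0:-1:-1/(4,0), h0:-2:-1/(3,0), h0:-3:-1/(2,0), h0:-4:-1/(1,0), h0:-5:+1/(0,0)*
  | [(0,0)] end (terminal -1, O#2); searched (5,0) to 5
O moving scores +1; O passing scores -1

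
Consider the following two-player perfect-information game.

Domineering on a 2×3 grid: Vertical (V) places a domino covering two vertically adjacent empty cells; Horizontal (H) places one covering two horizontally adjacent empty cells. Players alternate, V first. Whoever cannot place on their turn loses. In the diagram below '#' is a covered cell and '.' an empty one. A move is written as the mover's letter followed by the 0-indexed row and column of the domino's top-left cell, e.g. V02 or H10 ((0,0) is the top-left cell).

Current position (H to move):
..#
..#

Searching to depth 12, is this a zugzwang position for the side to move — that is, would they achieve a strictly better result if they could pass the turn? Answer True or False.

p1 H@[..#/..#]: H00[###/..#]+1* H10[..#/###]+1
p2 V@[###/..#] terminal -1; root [..#/..#] d12
pass branch (V moves first from the same position):
  | p1 V@[..#/..#]: V00[#.#/#.#]+1* V01[.##/.##]+1
  | p2 H@[#.#/#.#] terminal -1; root [..#/..#] d12
H moving scores +1; H passing scores -1

zugzwang(..#/..#, H) = False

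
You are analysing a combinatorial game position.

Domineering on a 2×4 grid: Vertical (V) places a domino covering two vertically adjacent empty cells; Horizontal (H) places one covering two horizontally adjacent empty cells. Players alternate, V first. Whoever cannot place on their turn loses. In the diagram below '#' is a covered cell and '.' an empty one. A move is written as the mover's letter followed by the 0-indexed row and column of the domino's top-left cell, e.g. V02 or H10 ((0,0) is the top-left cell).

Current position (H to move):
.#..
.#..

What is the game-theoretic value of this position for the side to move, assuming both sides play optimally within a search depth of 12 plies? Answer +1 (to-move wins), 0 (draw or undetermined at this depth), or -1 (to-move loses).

[.#../.#..] H move#1: H02:+1/.###/.#..*, H12:+1/.#../.###
[.###/.#..] V move#2: V00:-1/####/##..*
[####/##..] H move#3: H12:+1/####/####*
[####/####] end (terminal -1, V#4); searched .#../.#.. to 12

value(.#../.#.., H) = +1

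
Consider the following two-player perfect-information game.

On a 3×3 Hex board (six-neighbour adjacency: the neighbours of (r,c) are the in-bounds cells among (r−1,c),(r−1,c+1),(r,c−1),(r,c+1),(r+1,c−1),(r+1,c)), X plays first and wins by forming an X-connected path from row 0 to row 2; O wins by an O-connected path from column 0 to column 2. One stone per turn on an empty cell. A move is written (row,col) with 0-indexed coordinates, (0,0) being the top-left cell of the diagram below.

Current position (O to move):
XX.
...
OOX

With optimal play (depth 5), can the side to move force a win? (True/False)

p1 O@[XX./.../OOX]: (0,2)[XXO/.../OOX]+1* (1,0)[XX./O../OOX]-1 (1,1)[XX./.O./OOX]+1 (1,2)[XX./..O/OOX]+1
p2 X@[XXO/.../OOX]: (1,0)[XXO/X../OOX]-1* (1,1)[XXO/.X./OOX]-1 (1,2)[XXO/..X/OOX]-1
p3 O@[XXO/X../OOX]: (1,1)[XXO/XO./OOX]+1* (1,2)[XXO/X.O/OOX]+1
p4 X@[XXO/XO./OOX] terminal -1; root [XX./.../OOX] d5

O winning at [XX./.../OOX]: True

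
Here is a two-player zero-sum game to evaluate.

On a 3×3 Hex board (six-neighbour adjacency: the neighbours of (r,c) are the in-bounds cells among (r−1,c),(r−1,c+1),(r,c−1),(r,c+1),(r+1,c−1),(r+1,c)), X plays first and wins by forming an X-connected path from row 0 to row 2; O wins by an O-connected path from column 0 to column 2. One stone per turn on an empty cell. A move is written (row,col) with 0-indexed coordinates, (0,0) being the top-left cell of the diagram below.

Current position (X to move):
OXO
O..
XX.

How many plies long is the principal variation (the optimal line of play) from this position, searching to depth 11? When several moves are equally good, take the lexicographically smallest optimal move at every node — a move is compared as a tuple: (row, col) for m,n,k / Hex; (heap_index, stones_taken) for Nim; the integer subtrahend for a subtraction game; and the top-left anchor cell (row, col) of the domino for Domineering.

[OXO/O../XX.] X move#1: (1,1):+1/OXO/OX./XX.*, (1,2):-1/OXO/O.X/XX., (2,2):-1/OXO/O../XXX
[OXO/OX./XX.] end (terminal -1, O#2); searched OXO/O../XX. to 11

PV length from [OXO/O../XX.]: 1 ply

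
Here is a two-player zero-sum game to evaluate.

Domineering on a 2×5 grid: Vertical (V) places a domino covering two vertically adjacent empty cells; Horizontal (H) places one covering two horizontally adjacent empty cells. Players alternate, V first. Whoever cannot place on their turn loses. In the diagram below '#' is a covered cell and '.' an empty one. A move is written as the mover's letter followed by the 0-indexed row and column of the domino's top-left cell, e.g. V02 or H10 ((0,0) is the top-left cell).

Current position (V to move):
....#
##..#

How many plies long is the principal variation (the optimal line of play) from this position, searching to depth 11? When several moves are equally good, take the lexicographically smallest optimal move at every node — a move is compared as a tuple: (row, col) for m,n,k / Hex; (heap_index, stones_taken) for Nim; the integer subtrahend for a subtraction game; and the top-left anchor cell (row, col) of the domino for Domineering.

PV length from [....#/##..#]: 3 plies

[....#/##..#] V move#1: V02:+1/..#.#/###.#*, V03:-1/...##/##.##
[..#.#/###.#] H move#2: H00:-1/###.#/###.#*
[###.#/###.#] V move#3: V03:+1/#####/#####*
[#####/#####] end (terminal -1, H#4); searched ....#/##..# to 11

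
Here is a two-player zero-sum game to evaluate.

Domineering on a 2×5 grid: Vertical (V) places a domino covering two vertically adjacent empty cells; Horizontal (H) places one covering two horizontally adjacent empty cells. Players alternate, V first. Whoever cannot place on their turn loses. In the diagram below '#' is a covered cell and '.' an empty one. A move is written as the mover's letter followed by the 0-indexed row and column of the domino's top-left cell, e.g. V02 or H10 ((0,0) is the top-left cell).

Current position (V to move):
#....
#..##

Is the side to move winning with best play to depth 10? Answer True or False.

ply 1, V at #..../#..## | V01=-1→##.../##.##; V02=+1→#.#../#.###*
ply 2, H at #.#../#.### | H03=-1→#.###/#.###*
ply 3, V at #.###/#.### | V01=+1→#####/#####*
ply 4: #####/##### is terminal -1 (H); from #..../#..## depth 10

V winning at [#..../#..##]: True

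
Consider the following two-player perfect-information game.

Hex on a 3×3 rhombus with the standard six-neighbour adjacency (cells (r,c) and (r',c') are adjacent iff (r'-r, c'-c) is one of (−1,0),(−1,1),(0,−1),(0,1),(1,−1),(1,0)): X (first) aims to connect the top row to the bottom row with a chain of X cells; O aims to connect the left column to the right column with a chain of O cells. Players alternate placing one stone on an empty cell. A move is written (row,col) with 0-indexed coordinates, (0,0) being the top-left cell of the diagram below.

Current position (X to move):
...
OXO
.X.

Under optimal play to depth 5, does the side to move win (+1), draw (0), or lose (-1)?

value(.../OXO/.X., X) = +1

ply 1, X at .../OXO/.X. | (0,0)=+1→X../OXO/.X.*; (0,1)=+1→.X./OXO/.X.; (0,2)=+1→..X/OXO/.X.; (2,0)=+1→.../OXO/XX.; (2,2)=+1→.../OXO/.XX
ply 2, O at X../OXO/.X. | (0,1)=-1→XO./OXO/.X.*; (0,2)=-1→X.O/OXO/.X.; (2,0)=-1→X../OXO/OX.; (2,2)=-1→X../OXO/.XO
ply 3, X at XO./OXO/.X. | (0,2)=+1→XOX/OXO/.X.*; (2,0)=-1→XO./OXO/XX.; (2,2)=-1→XO./OXO/.XX
ply 4: XOX/OXO/.X. is terminal -1 (O); from .../OXO/.X. depth 5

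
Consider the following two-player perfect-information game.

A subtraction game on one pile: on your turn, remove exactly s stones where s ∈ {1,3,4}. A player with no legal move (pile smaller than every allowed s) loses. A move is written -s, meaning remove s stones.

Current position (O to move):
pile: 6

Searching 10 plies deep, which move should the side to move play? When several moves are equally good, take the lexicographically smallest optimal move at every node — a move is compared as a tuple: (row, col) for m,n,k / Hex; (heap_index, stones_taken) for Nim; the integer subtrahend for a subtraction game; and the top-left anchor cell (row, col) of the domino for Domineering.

ply 1, O at 6 | -1=-1→5; -3=-1→3; -4=+1→2*
ply 2, X at 2 | -1=-1→1*
ply 3, O at 1 | -1=+1→0*
ply 4: 0 is terminal -1 (X); from 6 depth 10

O's best at [6]: -4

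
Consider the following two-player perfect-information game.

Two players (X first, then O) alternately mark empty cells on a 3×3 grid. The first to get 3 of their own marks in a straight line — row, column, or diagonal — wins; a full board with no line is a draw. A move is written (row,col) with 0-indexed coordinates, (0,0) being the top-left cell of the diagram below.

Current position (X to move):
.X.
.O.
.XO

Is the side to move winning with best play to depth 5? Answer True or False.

ply 1, X at .X./.O./.XO | (0,0)=-1→XX./.O./.XO*; (0,2)=-1→.XX/.O./.XO; (1,0)=-1→.X./XO./.XO; (1,2)=-1→.X./.OX/.XO; (2,0)=-1→.X./.O./XXO
ply 2, O at XX./.O./.XO | (0,2)=+1→XXO/.O./.XO*; (1,0)=-1→XX./OO./.XO; (1,2)=-1→XX./.OO/.XO; (2,0)=-1→XX./.O./OXO
ply 3, X at XXO/.O./.XO | (1,0)=-1→XXO/XO./.XO*; (1,2)=-1→XXO/.OX/.XO; (2,0)=-1→XXO/.O./XXO
ply 4, O at XXO/XO./.XO | (1,2)=+1→XXO/XOO/.XO*; (2,0)=+1→XXO/XO./OXO
ply 5: XXO/XOO/.XO is terminal -1 (X); from .X./.O./.XO depth 5

X winning at [.X./.O./.XO]: False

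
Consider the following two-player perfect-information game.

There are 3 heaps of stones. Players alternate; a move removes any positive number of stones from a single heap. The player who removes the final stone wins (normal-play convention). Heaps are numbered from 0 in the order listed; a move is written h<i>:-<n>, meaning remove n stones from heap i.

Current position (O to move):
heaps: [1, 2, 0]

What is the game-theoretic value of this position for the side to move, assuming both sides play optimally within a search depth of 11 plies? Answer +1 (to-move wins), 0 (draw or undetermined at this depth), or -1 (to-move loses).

value((1,2,0), O) = +1

[(1,2,0)] O move#1: h0:-1:-1/(0,2,0), h1:-1:+1/(1,1,0)*, h1:-2:-1/(1,0,0)
[(1,1,0)] X move#2: h0:-1:-1/(0,1,0)*, h1:-1:-1/(1,0,0)
[(0,1,0)] O move#3: h1:-1:+1/(0,0,0)*
[(0,0,0)] end (terminal -1, X#4); searched (1,2,0) to 11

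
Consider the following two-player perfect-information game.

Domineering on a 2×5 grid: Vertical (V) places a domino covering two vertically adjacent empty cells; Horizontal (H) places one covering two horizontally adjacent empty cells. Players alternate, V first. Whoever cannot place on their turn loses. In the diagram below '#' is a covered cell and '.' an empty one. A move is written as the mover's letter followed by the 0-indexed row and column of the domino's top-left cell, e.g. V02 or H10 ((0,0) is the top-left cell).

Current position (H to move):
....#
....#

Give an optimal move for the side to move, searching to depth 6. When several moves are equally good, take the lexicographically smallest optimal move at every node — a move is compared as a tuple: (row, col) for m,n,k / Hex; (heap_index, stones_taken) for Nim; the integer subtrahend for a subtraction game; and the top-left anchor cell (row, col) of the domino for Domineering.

ply 1, H at ....#/....# | H00=-1→##..#/....#; H01=+1→.##.#/....#*; H02=-1→..###/....#; H10=-1→....#/##..#; H11=+1→....#/.##.#; H12=-1→....#/..###
ply 2, V at .##.#/....# | V00=-1→###.#/#...#*; V03=-1→.####/...##
ply 3, H at ###.#/#...# | H11=-1→###.#/###.#; H12=+1→###.#/#.###*
ply 4: ###.#/#.### is terminal -1 (V); from ....#/....# depth 6

H's best at [....#/....#]: H01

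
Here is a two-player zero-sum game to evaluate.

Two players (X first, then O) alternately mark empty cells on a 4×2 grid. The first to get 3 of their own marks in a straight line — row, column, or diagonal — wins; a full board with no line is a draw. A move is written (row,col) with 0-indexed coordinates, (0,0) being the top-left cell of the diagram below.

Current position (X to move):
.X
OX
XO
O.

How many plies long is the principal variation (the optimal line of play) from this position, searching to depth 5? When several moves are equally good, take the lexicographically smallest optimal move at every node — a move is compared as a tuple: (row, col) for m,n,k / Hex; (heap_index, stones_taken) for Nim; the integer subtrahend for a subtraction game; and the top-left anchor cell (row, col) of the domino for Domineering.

p1 X@[.X/OX/XO/O.]: (0,0)[XX/OX/XO/O.]+0* (3,1)[.X/OX/XO/OX]+0
p2 O@[XX/OX/XO/O.]: (3,1)[XX/OX/XO/OO]+0*
p3 X@[XX/OX/XO/OO] terminal +0; root [.X/OX/XO/O.] d5

PV length from [.X/OX/XO/O.]: 2 plies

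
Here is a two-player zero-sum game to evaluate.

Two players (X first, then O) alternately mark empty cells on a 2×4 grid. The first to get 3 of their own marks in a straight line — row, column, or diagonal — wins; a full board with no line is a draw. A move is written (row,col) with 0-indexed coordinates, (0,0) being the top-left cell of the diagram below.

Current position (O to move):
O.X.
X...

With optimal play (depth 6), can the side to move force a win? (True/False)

O winning at [O.X./X...]: False

[O.X./X...] O move#1: (0,1):+0/OOX./X...*, (0,3):+0/O.XO/X..., (1,1):+0/O.X./XO.., (1,2):+0/O.X./X.O., (1,3):+0/O.X./X..O
[OOX./X...] X move#2: (0,3):+0/OOXX/X...*, (1,1):+0/OOX./XX.., (1,2):+0/OOX./X.X., (1,3):+0/OOX./X..X
[OOXX/X...] O move#3: (1,1):+0/OOXX/XO..*, (1,2):+0/OOXX/X.O., (1,3):+0/OOXX/X..O
[OOXX/XO..] X move#4: (1,2):+0/OOXX/XOX.*, (1,3):+0/OOXX/XO.X
[OOXX/XOX.] O move#5: (1,3):+0/OOXX/XOXO*
[OOXX/XOXO] end (terminal +0, X#6); searched O.X./X... to 6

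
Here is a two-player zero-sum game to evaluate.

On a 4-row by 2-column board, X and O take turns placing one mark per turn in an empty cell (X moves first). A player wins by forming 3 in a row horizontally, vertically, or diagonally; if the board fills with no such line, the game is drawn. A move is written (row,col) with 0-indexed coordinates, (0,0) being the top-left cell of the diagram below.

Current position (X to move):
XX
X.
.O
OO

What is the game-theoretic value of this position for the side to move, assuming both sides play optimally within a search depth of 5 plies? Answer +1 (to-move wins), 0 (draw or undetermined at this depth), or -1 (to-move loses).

value(XX/X./.O/OO, X) = +1

ply 1, X at XX/X./.O/OO | (1,1)=+0→XX/XX/.O/OO; (2,0)=+1→XX/X./XO/OO*
ply 2: XX/X./XO/OO is terminal -1 (O); from XX/X./.O/OO depth 5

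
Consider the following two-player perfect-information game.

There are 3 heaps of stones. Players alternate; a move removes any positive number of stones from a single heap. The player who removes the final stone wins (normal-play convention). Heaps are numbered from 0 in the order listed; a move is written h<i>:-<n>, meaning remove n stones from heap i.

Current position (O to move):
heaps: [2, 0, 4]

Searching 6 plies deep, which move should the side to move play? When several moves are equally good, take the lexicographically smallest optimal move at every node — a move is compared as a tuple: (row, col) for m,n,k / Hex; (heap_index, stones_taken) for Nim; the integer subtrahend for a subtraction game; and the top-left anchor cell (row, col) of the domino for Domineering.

ply 1, O at (2,0,4) | h0:-1=-1→(1,0,4); h0:-2=-1→(0,0,4); h2:-1=-1→(2,0,3); h2:-2=+1→(2,0,2)*; h2:-3=-1→(2,0,1); h2:-4=-1→(2,0,0)
ply 2, X at (2,0,2) | h0:-1=-1→(1,0,2)*; h0:-2=-1→(0,0,2); h2:-1=-1→(2,0,1); h2:-2=-1→(2,0,0)
ply 3, O at (1,0,2) | h0:-1=-1→(0,0,2); h2:-1=+1→(1,0,1)*; h2:-2=-1→(1,0,0)
ply 4, X at (1,0,1) | h0:-1=-1→(0,0,1)*; h2:-1=-1→(1,0,0)
ply 5, O at (0,0,1) | h2:-1=+1→(0,0,0)*
ply 6: (0,0,0) is terminal -1 (X); from (2,0,4) depth 6

O's best at [(2,0,4)]: h2:-2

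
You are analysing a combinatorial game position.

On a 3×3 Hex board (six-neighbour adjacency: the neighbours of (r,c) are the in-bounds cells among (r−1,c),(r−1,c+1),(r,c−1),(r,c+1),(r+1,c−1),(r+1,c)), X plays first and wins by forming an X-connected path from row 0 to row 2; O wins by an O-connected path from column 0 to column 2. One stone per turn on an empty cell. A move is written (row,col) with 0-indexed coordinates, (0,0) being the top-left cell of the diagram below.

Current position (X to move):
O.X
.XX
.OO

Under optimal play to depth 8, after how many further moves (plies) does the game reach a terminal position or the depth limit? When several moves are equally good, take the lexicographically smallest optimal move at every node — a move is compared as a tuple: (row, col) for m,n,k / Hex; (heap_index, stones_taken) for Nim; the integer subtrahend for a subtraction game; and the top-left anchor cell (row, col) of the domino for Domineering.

PV length from [O.X/.XX/.OO]: 1 ply

ply 1, X at O.X/.XX/.OO | (0,1)=-1→OXX/.XX/.OO; (1,0)=-1→O.X/XXX/.OO; (2,0)=+1→O.X/.XX/XOO*
ply 2: O.X/.XX/XOO is terminal -1 (O); from O.X/.XX/.OO depth 8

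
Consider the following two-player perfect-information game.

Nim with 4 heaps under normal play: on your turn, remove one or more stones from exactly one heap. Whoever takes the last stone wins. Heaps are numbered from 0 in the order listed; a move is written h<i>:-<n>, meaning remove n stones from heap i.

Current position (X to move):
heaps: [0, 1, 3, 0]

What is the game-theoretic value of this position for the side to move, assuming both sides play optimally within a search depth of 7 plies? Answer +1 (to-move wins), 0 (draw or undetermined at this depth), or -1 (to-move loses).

p1 X@[(0,1,3,0)]: h1:-1[(0,0,3,0)]-1 h2:-1[(0,1,2,0)]-1 h2:-2[(0,1,1,0)]+1* h2:-3[(0,1,0,0)]-1
p2 O@[(0,1,1,0)]: h1:-1[(0,0,1,0)]-1* h2:-1[(0,1,0,0)]-1
p3 X@[(0,0,1,0)]: h2:-1[(0,0,0,0)]+1*
p4 O@[(0,0,0,0)] terminal -1; root [(0,1,3,0)] d7

value((0,1,3,0), X) = +1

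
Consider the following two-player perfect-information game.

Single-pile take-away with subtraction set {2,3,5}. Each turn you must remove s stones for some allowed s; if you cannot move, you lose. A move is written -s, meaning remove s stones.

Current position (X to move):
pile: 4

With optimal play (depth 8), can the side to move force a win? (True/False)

ply 1, X at 4 | -2=-1→2; -3=+1→1*
ply 2: 1 is terminal -1 (O); from 4 depth 8

X winning at [4]: True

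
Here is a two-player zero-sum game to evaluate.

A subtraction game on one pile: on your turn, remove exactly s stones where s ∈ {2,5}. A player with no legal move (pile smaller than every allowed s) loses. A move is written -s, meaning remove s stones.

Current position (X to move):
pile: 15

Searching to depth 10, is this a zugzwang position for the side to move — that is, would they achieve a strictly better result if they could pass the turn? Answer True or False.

ply 1, X at 15 | -2=-1→13*; -5=-1→10
ply 2, O at 13 | -2=+1→11*; -5=+1→8
ply 3, X at 11 | -2=-1→9*; -5=-1→6
ply 4, O at 9 | -2=+1→7*; -5=+1→4
ply 5, X at 7 | -2=-1→5*; -5=-1→2
ply 6, O at 5 | -2=-1→3; -5=+1→0*
ply 7: 0 is terminal -1 (X); from 15 depth 10
pass branch (O moves first from the same position):
  | ply 1, O at 15 | -2=-1→13*; -5=-1→10
  | ply 2, X at 13 | -2=+1→11*; -5=+1→8
  | ply 3, O at 11 | -2=-1→9*; -5=-1→6
  | ply 4, X at 9 | -2=+1→7*; -5=+1→4
  | ply 5, O at 7 | -2=-1→5*; -5=-1→2
  | ply 6, X at 5 | -2=-1→3; -5=+1→0*
  | ply 7: 0 is terminal -1 (O); from 15 depth 10
X moving scores -1; X passing scores +1

zugzwang(15, X) = True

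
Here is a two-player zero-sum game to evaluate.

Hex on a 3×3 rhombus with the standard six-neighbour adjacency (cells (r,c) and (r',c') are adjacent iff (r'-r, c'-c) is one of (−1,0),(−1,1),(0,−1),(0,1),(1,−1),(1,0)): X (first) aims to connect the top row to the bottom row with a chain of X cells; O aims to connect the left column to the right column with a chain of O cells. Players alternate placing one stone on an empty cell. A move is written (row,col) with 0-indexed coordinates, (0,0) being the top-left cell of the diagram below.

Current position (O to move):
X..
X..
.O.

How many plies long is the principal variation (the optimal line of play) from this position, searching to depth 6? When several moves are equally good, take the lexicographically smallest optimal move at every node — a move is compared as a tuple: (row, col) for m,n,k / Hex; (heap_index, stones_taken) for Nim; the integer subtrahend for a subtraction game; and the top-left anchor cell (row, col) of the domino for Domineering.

ply 1, O at X../X../.O. | (0,1)=-1→XO./X../.O.; (0,2)=-1→X.O/X../.O.; (1,1)=-1→X../XO./.O.; (1,2)=-1→X../X.O/.O.; (2,0)=+1→X../X../OO.*; (2,2)=-1→X../X../.OO
ply 2, X at X../X../OO. | (0,1)=-1→XX./X../OO.*; (0,2)=-1→X.X/X../OO.; (1,1)=-1→X../XX./OO.; (1,2)=-1→X../X.X/OO.; (2,2)=-1→X../X../OOX
ply 3, O at XX./X../OO. | (0,2)=+1→XXO/X../OO.*; (1,1)=+1→XX./XO./OO.; (1,2)=+1→XX./X.O/OO.; (2,2)=+1→XX./X../OOO
ply 4, X at XXO/X../OO. | (1,1)=-1→XXO/XX./OO.*; (1,2)=-1→XXO/X.X/OO.; (2,2)=-1→XXO/X../OOX
ply 5, O at XXO/XX./OO. | (1,2)=+1→XXO/XXO/OO.*; (2,2)=+1→XXO/XX./OOO
ply 6: XXO/XXO/OO. is terminal -1 (X); from X../X../.O. depth 6

PV length from [X../X../.O.]: 5 plies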